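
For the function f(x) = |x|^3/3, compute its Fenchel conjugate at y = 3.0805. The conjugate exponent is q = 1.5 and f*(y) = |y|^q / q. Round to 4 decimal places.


The conjugate exponent q satisfies 1/p + 1/q = 1.
p = 3, so q = 3/(3 - 1) = 1.5
|y|^q = 3.0805^1.5 = 5.4067
f*(3.0805) = 5.4067 / 1.5 = 3.6045


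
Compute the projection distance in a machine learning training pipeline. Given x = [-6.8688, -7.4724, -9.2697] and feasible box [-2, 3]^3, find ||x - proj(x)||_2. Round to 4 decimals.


Project each component onto [-2, 3].
clip(-6.8688) = -2.0, clip(-7.4724) = -2.0, clip(-9.2697) = -2.0
Projection = [-2.0, -2.0, -2.0]
Squared diffs: [23.7052, 29.9472, 52.8485]
Distance = sqrt(106.5009) = 10.3199


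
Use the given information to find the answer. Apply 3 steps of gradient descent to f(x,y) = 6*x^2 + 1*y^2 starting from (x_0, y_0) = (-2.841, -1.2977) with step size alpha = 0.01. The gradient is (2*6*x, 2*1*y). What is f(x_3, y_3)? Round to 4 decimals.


Gradient descent on f(x,y) = 6*x^2 + 1*y^2.
Starting point: (-2.841, -1.2977), alpha = 0.01
Step 1: grad_x = 2*6*-2.841 = -34.092, grad_y = 2*1*-1.2977 = -2.5954
  x_1 = -2.841 - 0.01*-34.092 = -2.5001
  y_1 = -1.2977 - 0.01*-2.5954 = -1.2717
Step 2: grad_x = 2*6*-2.5001 = -30.001, grad_y = 2*1*-1.2717 = -2.5435
  x_2 = -2.5001 - 0.01*-30.001 = -2.2001
  y_2 = -1.2717 - 0.01*-2.5435 = -1.2463
Step 3: grad_x = 2*6*-2.2001 = -26.4008, grad_y = 2*1*-1.2463 = -2.4926
  x_3 = -2.2001 - 0.01*-26.4008 = -1.9361
  y_3 = -1.2463 - 0.01*-2.4926 = -1.2214
f(-1.9361, -1.2214) = 6*(-1.9361)^2 + 1*(-1.2214)^2 = 23.9818


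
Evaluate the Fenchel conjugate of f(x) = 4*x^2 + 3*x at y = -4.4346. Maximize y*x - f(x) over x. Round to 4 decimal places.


f*(y) = sup_x {y*x - a*x^2 - b*x} = sup_x {(y-b)*x - a*x^2}
FOC: (y - b) - 2a*x = 0 => x* = (y - b)/(2a)
x* = (-4.4346 - 3)/(2*4) = -0.9293
f*(-4.4346) = (y-b)^2/(4a) = (-4.4346 - 3)^2/(4*4)
= 55.2733/16 = 3.4546


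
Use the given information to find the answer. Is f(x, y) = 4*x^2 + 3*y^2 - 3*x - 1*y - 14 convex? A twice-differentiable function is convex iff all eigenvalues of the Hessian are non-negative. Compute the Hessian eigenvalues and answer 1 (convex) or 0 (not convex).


The Hessian of f(x,y) = 4*x^2 + 3*y^2 - 3*x - 1*y - 14 is:
H = [[8, 0], [0, 6]]
Trace = 8 + 6 = 14
Determinant = 8*6 - (0)^2 = 48
Discriminant = (14)^2 - 4*48 = 4.0
Eigenvalues: lambda_1 = 6.0, lambda_2 = 8.0
The function is convex.

1


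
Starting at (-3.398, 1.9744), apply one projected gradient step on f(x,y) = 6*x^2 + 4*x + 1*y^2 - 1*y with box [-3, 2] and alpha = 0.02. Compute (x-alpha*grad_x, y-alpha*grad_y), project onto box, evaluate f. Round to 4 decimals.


Step 1: Compute gradient at (-3.398, 1.9744).
grad_x = 2*6*-3.398 + 4 = -36.776
grad_y = 2*1*1.9744 - 1 = 2.9488
Step 2: Gradient step.
x_raw = -3.398 - 0.02*-36.776 = -2.6625
y_raw = 1.9744 - 0.02*2.9488 = 1.9154
Step 3: Project onto [-3, 2].
x_proj = clip(-2.6625) = -2.6625
y_proj = clip(1.9154) = 1.9154
Step 4: Evaluate f.
f(-2.6625, 1.9154) = 33.6363


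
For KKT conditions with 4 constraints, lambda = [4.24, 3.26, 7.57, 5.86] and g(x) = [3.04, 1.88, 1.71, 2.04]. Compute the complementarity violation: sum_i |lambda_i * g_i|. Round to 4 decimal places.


KKT complementary slackness check:
lambda_1 * g_1 = 4.24 * 3.04 = 12.8896
lambda_2 * g_2 = 3.26 * 1.88 = 6.1288
lambda_3 * g_3 = 7.57 * 1.71 = 12.9447
lambda_4 * g_4 = 5.86 * 2.04 = 11.9544
Total violation = 12.8896 + 6.1288 + 12.9447 + 11.9544 = 43.9175


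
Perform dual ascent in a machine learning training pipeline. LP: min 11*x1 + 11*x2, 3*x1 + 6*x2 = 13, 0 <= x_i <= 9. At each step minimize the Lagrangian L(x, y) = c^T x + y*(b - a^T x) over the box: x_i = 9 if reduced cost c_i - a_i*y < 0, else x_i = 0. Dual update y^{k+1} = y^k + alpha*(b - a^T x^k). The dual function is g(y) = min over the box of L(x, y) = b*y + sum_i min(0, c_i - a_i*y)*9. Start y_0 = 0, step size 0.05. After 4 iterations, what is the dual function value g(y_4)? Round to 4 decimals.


Dual ascent for LP: min 11*x1 + 11*x2, 3*x1 + 6*x2 = 13, 0 <= x_i <= 9
Step 1: y^k = 0.0, reduced costs: (11.0, 11.0)
  x^k = (0.0, 0.0), subgradient = b - a^T x = 13.0
  y^{k+1} = 0.0 + 0.05*13.0 = 0.65
Step 2: y^k = 0.65, reduced costs: (9.05, 7.1)
  x^k = (0.0, 0.0), subgradient = b - a^T x = 13.0
  y^{k+1} = 0.65 + 0.05*13.0 = 1.3
Step 3: y^k = 1.3, reduced costs: (7.1, 3.2)
  x^k = (0.0, 0.0), subgradient = b - a^T x = 13.0
  y^{k+1} = 1.3 + 0.05*13.0 = 1.95
Step 4: y^k = 1.95, reduced costs: (5.15, -0.7)
  x^k = (0.0, 9.0), subgradient = b - a^T x = -41.0
  y^{k+1} = 1.95 + 0.05*-41.0 = -0.1
Dual objective at y_4 = -0.1: reduced costs (11.3, 11.6), box minimizer x = (0.0, 0.0)
g(y_4) = b*y + (c1 - a1*y)*x1 + (c2 - a2*y)*x2 = 13*(-0.1) + 11.3*0.0 + 11.6*0.0 = -1.3 + 0.0 + 0.0 = -1.3


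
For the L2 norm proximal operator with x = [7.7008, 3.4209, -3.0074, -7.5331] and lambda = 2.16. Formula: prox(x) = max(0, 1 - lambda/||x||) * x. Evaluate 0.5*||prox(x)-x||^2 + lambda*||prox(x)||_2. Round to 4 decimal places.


Step 1: Compute ||x||.
||x|| = 11.696
Step 2: Compute scaling factor.
scale = max(0, 1 - 2.16/11.696) = 0.8153
Step 3: prox(x) = [6.2786, 2.7891, -2.452, -6.1419]
||prox(x)|| = 9.536
Step 4: Proximal objective.
0.5*||prox-x||^2 = 2.3328
lambda*||prox|| = 20.5978
Total = 22.9306


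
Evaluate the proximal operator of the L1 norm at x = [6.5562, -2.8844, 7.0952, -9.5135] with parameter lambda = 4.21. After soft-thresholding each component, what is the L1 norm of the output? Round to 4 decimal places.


Soft-thresholding with lambda = 4.21:
prox(6.5562) = sign(6.5562)*max(|6.5562| - 4.21, 0) = 2.3462
prox(-2.8844) = sign(-2.8844)*max(|-2.8844| - 4.21, 0) = 0.0
prox(7.0952) = sign(7.0952)*max(|7.0952| - 4.21, 0) = 2.8852
prox(-9.5135) = sign(-9.5135)*max(|-9.5135| - 4.21, 0) = -5.3035
prox(x) = [2.3462, 0.0, 2.8852, -5.3035]
||prox(x)||_1 = 2.3462 + 0.0 + 2.8852 + 5.3035 = 10.5349


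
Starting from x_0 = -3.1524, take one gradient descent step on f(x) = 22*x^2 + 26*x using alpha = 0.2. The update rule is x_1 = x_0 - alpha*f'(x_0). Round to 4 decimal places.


We compute the gradient at x_0 and apply the update.
f'(x) = 44*x + 26
f'(-3.1524) = 44*-3.1524 + 26 = -112.7056
x_1 = -3.1524 - 0.2*-112.7056 = 19.3887


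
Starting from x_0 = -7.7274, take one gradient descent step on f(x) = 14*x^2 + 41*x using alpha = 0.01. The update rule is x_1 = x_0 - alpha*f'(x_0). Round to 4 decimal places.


We compute the gradient at x_0 and apply the update.
f'(x) = 28*x + 41
f'(-7.7274) = 28*-7.7274 + 41 = -175.3672
x_1 = -7.7274 - 0.01*-175.3672 = -5.9737


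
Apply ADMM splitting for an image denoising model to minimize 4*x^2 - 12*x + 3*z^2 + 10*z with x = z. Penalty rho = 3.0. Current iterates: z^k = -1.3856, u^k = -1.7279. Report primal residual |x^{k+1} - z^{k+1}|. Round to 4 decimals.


ADMM iteration with rho = 3.0, z^k = -1.3856, u^k = -1.7279
Step 1: x-update.
Minimize 4*x^2 - 12*x + (3.0/2)*(x + 1.3856 - 1.7279)^2
FOC: (2*4 + 3.0)*x = 12 + 3.0*(-1.3856 + 1.7279)
x^{k+1} = 1.1843
Step 2: z-update.
Minimize 3*z^2 + 10*z + (3.0/2)*(1.1843 - z - 1.7279)^2
FOC: (2*3 + 3.0)*z = -10 + 3.0*(1.1843 - 1.7279)
z^{k+1} = -1.2923
Step 3: u-update.
u^{k+1} = -1.7279 + 1.1843 + 1.2923 = 0.7487
Step 4: Primal residual = |1.1843 + 1.2923| = 2.4766


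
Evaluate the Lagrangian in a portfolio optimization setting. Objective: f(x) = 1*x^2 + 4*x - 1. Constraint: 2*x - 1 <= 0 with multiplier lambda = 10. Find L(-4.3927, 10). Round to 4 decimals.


Step 1: Evaluate f(x).
f(-4.3927) = 1*(-4.3927)^2 + 4*(-4.3927) - 1 = 0.725
Step 2: Evaluate g(x).
g(-4.3927) = 2*-4.3927 - 1 = -9.7854
Step 3: Compute Lagrangian.
L = 0.725 + 10*-9.7854 = -97.129


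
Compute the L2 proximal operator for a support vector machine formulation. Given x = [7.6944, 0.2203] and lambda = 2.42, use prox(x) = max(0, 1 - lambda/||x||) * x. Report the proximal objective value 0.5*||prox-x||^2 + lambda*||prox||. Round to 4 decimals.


Step 1: Compute ||x||.
||x|| = 7.6976
Step 2: Compute scaling factor.
scale = max(0, 1 - 2.42/7.6976) = 0.6856
Step 3: prox(x) = [5.2754, 0.151]
||prox(x)|| = 5.2776
Step 4: Proximal objective.
0.5*||prox-x||^2 = 2.9282
lambda*||prox|| = 12.7718
Total = 15.6999


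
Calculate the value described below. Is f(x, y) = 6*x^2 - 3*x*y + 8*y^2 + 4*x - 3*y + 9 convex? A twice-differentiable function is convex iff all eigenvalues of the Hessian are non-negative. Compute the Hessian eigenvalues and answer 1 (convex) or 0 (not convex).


The Hessian of f(x,y) = 6*x^2 - 3*x*y + 8*y^2 + 4*x - 3*y + 9 is:
H = [[12, -3], [-3, 16]]
Trace = 12 + 16 = 28
Determinant = 12*16 - (-3)^2 = 183
Discriminant = (28)^2 - 4*183 = 52.0
Eigenvalues: lambda_1 = 10.3944, lambda_2 = 17.6056
The function is convex.

1


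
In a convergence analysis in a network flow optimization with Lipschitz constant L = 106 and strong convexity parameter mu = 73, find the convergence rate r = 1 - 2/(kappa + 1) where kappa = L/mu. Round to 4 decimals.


Step 1: Compute the condition number.
kappa = L/mu = 106/73 = 1.4521
Step 2: Compute the convergence rate.
r = 1 - 2/(kappa + 1) = 1 - 2*mu/(L + mu) = (L - mu)/(L + mu) = 33/179 = 0.1844


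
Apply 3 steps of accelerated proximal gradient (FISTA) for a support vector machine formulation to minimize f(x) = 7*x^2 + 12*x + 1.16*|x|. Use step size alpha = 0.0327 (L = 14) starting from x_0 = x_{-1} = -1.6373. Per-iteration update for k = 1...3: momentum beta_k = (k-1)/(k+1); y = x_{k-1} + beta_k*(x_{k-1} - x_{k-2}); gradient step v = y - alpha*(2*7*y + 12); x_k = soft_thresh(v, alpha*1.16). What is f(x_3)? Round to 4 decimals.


FISTA on f(x) = 7*x^2 + 12*x + 1.16*|x|
L = 14, alpha = 0.0327
Iteration 1: beta = 0.0, y = -1.6373 + 0.0*(-1.6373 + 1.6373) = -1.6373
  grad(y) = -10.9222, v = y - alpha*grad = -1.2801
  prox(v) = soft_thresh(-1.2801, 0.0379) = -1.2422
Iteration 2: beta = 0.3333, y = -1.2422 + 0.3333*(-1.2422 + 1.6373) = -1.1105
  grad(y) = -3.5472, v = y - alpha*grad = -0.9945
  prox(v) = soft_thresh(-0.9945, 0.0379) = -0.9566
Iteration 3: beta = 0.5, y = -0.9566 + 0.5*(-0.9566 + 1.2422) = -0.8138
  grad(y) = 0.6071, v = y - alpha*grad = -0.8336
  prox(v) = soft_thresh(-0.8336, 0.0379) = -0.7957
f(x_3) = 7*(-0.7957)^2 + 12*(-0.7957) + 1.16*|-0.7957| = -4.1934


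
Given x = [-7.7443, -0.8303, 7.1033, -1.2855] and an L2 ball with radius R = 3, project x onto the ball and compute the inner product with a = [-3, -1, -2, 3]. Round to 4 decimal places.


Step 1: Compute ||x|| (intermediates to 6 decimals).
||x|| = sqrt((-7.7443)^2 + (-0.8303)^2 + 7.1033^2 + (-1.2855)^2) = 10.619461
Step 2: Project.
Since ||x|| > R, scale = R/||x|| = 3/10.619461 = 0.2825, proj(x) = scale * x
proj(x) = [-2.187765, -0.23456, 2.006682, -0.363154]
Step 3: Dot product.
a^T * proj(x) = -3*(-2.187765) - 1*(-0.23456) - 2*2.006682 + 3*(-0.363154) = 1.695


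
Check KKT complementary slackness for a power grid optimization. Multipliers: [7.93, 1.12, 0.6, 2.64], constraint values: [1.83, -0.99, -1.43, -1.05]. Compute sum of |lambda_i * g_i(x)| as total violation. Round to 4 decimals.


KKT complementary slackness check:
lambda_1 * g_1 = 7.93 * 1.83 = 14.5119
lambda_2 * g_2 = 1.12 * -0.99 = -1.1088
lambda_3 * g_3 = 0.6 * -1.43 = -0.858
lambda_4 * g_4 = 2.64 * -1.05 = -2.772
Total violation = 14.5119 + 1.1088 + 0.858 + 2.772 = 19.2507


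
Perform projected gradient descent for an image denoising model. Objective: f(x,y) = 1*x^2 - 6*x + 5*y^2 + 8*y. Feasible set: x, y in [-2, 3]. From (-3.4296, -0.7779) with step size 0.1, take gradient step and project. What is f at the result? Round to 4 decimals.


Step 1: Compute gradient at (-3.4296, -0.7779).
grad_x = 2*1*-3.4296 - 6 = -12.8592
grad_y = 2*5*-0.7779 + 8 = 0.221
Step 2: Gradient step.
x_raw = -3.4296 - 0.1*-12.8592 = -2.1437
y_raw = -0.7779 - 0.1*0.221 = -0.8
Step 3: Project onto [-2, 3].
x_proj = clip(-2.1437) = -2.0
y_proj = clip(-0.8) = -0.8
Step 4: Evaluate f.
f(-2.0, -0.8) = 12.8


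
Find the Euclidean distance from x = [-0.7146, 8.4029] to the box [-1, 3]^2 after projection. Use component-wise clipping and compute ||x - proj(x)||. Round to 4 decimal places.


Project each component onto [-1, 3].
clip(-0.7146) = -0.7146, clip(8.4029) = 3.0
Projection = [-0.7146, 3.0]
Squared diffs: [0.0, 29.1913]
Distance = sqrt(29.1913) = 5.4029


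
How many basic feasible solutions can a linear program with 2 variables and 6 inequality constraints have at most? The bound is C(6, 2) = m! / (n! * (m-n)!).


Each vertex corresponds to some choice of n active constraints out of m, so the number of vertices is at most C(m, n) = m! / (n!(m-n)!).
m = 6, n = 2
Numerator: 6 * 5
Denominator: 2! = 2
C(6, 2) = 15


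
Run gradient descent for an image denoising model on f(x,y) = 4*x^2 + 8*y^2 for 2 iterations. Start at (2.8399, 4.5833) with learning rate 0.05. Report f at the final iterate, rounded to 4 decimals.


Gradient descent on f(x,y) = 4*x^2 + 8*y^2.
Starting point: (2.8399, 4.5833), alpha = 0.05
Step 1: grad_x = 2*4*2.8399 = 22.7192, grad_y = 2*8*4.5833 = 73.3328
  x_1 = 2.8399 - 0.05*22.7192 = 1.7039
  y_1 = 4.5833 - 0.05*73.3328 = 0.9167
Step 2: grad_x = 2*4*1.7039 = 13.6315, grad_y = 2*8*0.9167 = 14.6666
  x_2 = 1.7039 - 0.05*13.6315 = 1.0224
  y_2 = 0.9167 - 0.05*14.6666 = 0.1833
f(1.0224, 0.1833) = 4*1.0224^2 + 8*0.1833^2 = 4.4498


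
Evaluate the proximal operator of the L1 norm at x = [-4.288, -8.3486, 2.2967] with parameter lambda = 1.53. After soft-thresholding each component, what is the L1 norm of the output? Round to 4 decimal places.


Soft-thresholding with lambda = 1.53:
prox(-4.288) = sign(-4.288)*max(|-4.288| - 1.53, 0) = -2.758
prox(-8.3486) = sign(-8.3486)*max(|-8.3486| - 1.53, 0) = -6.8186
prox(2.2967) = sign(2.2967)*max(|2.2967| - 1.53, 0) = 0.7667
prox(x) = [-2.758, -6.8186, 0.7667]
||prox(x)||_1 = 2.758 + 6.8186 + 0.7667 = 10.3433


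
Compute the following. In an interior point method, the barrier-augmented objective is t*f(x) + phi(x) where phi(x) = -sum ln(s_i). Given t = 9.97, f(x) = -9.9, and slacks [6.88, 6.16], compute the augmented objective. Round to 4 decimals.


Step 1: Compute log-barrier.
ln values: [1.9286, 1.8181]
phi = -(1.9286 + 1.8181) = -3.7467
Step 2: Compute augmented objective.
t*f(x) = 9.97*-9.9 = -98.703
Total = -98.703 - 3.7467 = -102.4497


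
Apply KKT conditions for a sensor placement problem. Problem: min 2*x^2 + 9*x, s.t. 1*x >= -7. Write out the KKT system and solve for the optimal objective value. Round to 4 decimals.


Step 1: Try lambda = 0 (constraint inactive).
Stationarity: 2*2*x + 9 = 0
x* = -9/(2*2) = -2.25
Check constraint: 1*-2.25 = -2.25 >= -7 -- satisfied.
Step 2: Compute optimal value.
f(x*) = 2*(-2.25)^2 + 9*(-2.25) = -10.125


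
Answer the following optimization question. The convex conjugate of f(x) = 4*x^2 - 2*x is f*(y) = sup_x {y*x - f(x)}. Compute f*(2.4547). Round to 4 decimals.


f*(y) = sup_x {y*x - a*x^2 - b*x} = sup_x {(y-b)*x - a*x^2}
FOC: (y - b) - 2a*x = 0 => x* = (y - b)/(2a)
x* = (2.4547 + 2)/(2*4) = 0.5568
f*(2.4547) = (y-b)^2/(4a) = (2.4547 + 2)^2/(4*4)
= 19.8444/16 = 1.2403


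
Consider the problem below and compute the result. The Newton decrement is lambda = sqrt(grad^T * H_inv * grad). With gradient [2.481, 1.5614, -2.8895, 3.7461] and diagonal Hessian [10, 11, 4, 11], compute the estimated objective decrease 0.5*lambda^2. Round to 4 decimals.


Step 1: H is diagonal, so H^(-1) * g = [0.2481, 0.1419, -0.7224, 0.3406].
Step 2: g^T H^(-1) g = sum_i g_i^2 / H_ii
  = (2.481)^2/10 + (1.5614)^2/11 + (-2.8895)^2/4 + (3.7461)^2/11
  = 0.6155 + 0.2216 + 2.0873 + 1.2758 = 4.2002
Step 3: Objective decrease = 0.5 * g^T H^(-1) g = 2.1001


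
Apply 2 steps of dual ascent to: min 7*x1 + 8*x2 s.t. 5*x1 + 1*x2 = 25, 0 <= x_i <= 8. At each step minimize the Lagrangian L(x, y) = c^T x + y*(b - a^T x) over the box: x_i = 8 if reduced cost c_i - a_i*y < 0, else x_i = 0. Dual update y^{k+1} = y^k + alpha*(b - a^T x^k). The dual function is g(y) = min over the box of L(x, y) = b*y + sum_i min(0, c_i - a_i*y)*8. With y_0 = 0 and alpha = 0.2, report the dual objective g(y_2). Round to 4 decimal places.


Dual ascent for LP: min 7*x1 + 8*x2, 5*x1 + 1*x2 = 25, 0 <= x_i <= 8
Step 1: y^k = 0.0, reduced costs: (7.0, 8.0)
  x^k = (0.0, 0.0), subgradient = b - a^T x = 25.0
  y^{k+1} = 0.0 + 0.2*25.0 = 5.0
Step 2: y^k = 5.0, reduced costs: (-18.0, 3.0)
  x^k = (8.0, 0.0), subgradient = b - a^T x = -15.0
  y^{k+1} = 5.0 + 0.2*-15.0 = 2.0
Dual objective at y_2 = 2.0: reduced costs (-3.0, 6.0), box minimizer x = (8.0, 0.0)
g(y_2) = b*y + (c1 - a1*y)*x1 + (c2 - a2*y)*x2 = 25*2.0 + (-3.0)*8.0 + 6.0*0.0 = 50.0 - 24.0 + 0.0 = 26.0


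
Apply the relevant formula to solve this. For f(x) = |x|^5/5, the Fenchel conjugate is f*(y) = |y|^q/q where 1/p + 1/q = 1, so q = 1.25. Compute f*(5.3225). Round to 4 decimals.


The conjugate exponent q satisfies 1/p + 1/q = 1.
p = 5, so q = 5/(5 - 1) = 1.25
|y|^q = 5.3225^1.25 = 8.0843
f*(5.3225) = 8.0843 / 1.25 = 6.4675


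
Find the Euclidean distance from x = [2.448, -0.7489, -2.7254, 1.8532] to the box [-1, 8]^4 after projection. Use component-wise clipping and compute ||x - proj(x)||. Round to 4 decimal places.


Project each component onto [-1, 8].
clip(2.448) = 2.448, clip(-0.7489) = -0.7489, clip(-2.7254) = -1.0, clip(1.8532) = 1.8532
Projection = [2.448, -0.7489, -1.0, 1.8532]
Squared diffs: [0.0, 0.0, 2.977, 0.0]
Distance = sqrt(2.977) = 1.7254


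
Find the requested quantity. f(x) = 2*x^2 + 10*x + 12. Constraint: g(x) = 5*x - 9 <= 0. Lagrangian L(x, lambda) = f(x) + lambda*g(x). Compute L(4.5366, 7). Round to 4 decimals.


Step 1: Evaluate f(x).
f(4.5366) = 2*4.5366^2 + 10*4.5366 + 12 = 98.5275
Step 2: Evaluate g(x).
g(4.5366) = 5*4.5366 - 9 = 13.683
Step 3: Compute Lagrangian.
L = 98.5275 + 7*13.683 = 194.3085


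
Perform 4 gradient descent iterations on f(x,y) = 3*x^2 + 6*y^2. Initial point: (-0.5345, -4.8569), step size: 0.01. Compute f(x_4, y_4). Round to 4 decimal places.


Gradient descent on f(x,y) = 3*x^2 + 6*y^2.
Starting point: (-0.5345, -4.8569), alpha = 0.01
Step 1: grad_x = 2*3*-0.5345 = -3.207, grad_y = 2*6*-4.8569 = -58.2828
  x_1 = -0.5345 - 0.01*-3.207 = -0.5024
  y_1 = -4.8569 - 0.01*-58.2828 = -4.2741
Step 2: grad_x = 2*3*-0.5024 = -3.0146, grad_y = 2*6*-4.2741 = -51.2889
  x_2 = -0.5024 - 0.01*-3.0146 = -0.4723
  y_2 = -4.2741 - 0.01*-51.2889 = -3.7612
Step 3: grad_x = 2*3*-0.4723 = -2.8337, grad_y = 2*6*-3.7612 = -45.1342
  x_3 = -0.4723 - 0.01*-2.8337 = -0.4439
  y_3 = -3.7612 - 0.01*-45.1342 = -3.3098
Step 4: grad_x = 2*3*-0.4439 = -2.6637, grad_y = 2*6*-3.3098 = -39.7181
  x_4 = -0.4439 - 0.01*-2.6637 = -0.4173
  y_4 = -3.3098 - 0.01*-39.7181 = -2.9127
f(-0.4173, -2.9127) = 3*(-0.4173)^2 + 6*(-2.9127)^2 = 51.424


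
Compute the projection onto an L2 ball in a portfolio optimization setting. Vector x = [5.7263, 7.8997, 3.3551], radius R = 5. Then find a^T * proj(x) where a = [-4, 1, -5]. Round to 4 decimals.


Step 1: Compute ||x|| (intermediates to 6 decimals).
||x|| = sqrt(5.7263^2 + 7.8997^2 + 3.3551^2) = 10.317581
Step 2: Project.
Since ||x|| > R, scale = R/||x|| = 5/10.317581 = 0.48461, proj(x) = scale * x
proj(x) = [2.775022, 3.828274, 1.625915]
Step 3: Dot product.
a^T * proj(x) = -4*2.775022 + 1*3.828274 - 5*1.625915 = -15.4014


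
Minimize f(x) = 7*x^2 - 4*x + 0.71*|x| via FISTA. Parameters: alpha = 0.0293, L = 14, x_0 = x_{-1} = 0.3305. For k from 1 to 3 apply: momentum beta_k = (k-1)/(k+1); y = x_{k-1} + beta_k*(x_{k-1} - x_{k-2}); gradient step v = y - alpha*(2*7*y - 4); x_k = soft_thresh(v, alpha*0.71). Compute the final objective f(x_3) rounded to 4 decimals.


FISTA on f(x) = 7*x^2 - 4*x + 0.71*|x|
L = 14, alpha = 0.0293
Iteration 1: beta = 0.0, y = 0.3305 + 0.0*(0.3305 - 0.3305) = 0.3305
  grad(y) = 0.627, v = y - alpha*grad = 0.3121
  prox(v) = soft_thresh(0.3121, 0.0208) = 0.2913
Iteration 2: beta = 0.3333, y = 0.2913 + 0.3333*(0.2913 - 0.3305) = 0.2783
  grad(y) = -0.1042, v = y - alpha*grad = 0.2813
  prox(v) = soft_thresh(0.2813, 0.0208) = 0.2605
Iteration 3: beta = 0.5, y = 0.2605 + 0.5*(0.2605 - 0.2913) = 0.2451
  grad(y) = -0.5684, v = y - alpha*grad = 0.2618
  prox(v) = soft_thresh(0.2618, 0.0208) = 0.241
f(x_3) = 7*0.241^2 - 4*0.241 + 0.71*|0.241| = -0.3863


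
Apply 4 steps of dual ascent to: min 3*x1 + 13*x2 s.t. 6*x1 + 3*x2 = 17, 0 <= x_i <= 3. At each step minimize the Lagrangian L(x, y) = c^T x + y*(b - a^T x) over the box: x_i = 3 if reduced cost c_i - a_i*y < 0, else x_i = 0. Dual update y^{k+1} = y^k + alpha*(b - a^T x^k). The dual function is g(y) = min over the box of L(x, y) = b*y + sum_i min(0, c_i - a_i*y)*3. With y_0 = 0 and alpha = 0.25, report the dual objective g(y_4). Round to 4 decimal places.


Dual ascent for LP: min 3*x1 + 13*x2, 6*x1 + 3*x2 = 17, 0 <= x_i <= 3
Step 1: y^k = 0.0, reduced costs: (3.0, 13.0)
  x^k = (0.0, 0.0), subgradient = b - a^T x = 17.0
  y^{k+1} = 0.0 + 0.25*17.0 = 4.25
Step 2: y^k = 4.25, reduced costs: (-22.5, 0.25)
  x^k = (3.0, 0.0), subgradient = b - a^T x = -1.0
  y^{k+1} = 4.25 + 0.25*-1.0 = 4.0
Step 3: y^k = 4.0, reduced costs: (-21.0, 1.0)
  x^k = (3.0, 0.0), subgradient = b - a^T x = -1.0
  y^{k+1} = 4.0 + 0.25*-1.0 = 3.75
Step 4: y^k = 3.75, reduced costs: (-19.5, 1.75)
  x^k = (3.0, 0.0), subgradient = b - a^T x = -1.0
  y^{k+1} = 3.75 + 0.25*-1.0 = 3.5
Dual objective at y_4 = 3.5: reduced costs (-18.0, 2.5), box minimizer x = (3.0, 0.0)
g(y_4) = b*y + (c1 - a1*y)*x1 + (c2 - a2*y)*x2 = 17*3.5 + (-18.0)*3.0 + 2.5*0.0 = 59.5 - 54.0 + 0.0 = 5.5


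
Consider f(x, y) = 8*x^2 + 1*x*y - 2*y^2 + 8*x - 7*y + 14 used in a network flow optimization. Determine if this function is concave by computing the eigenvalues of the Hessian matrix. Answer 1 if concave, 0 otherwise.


The Hessian of f(x,y) = 8*x^2 + 1*x*y - 2*y^2 + 8*x - 7*y + 14 is:
H = [[16, 1], [1, -4]]
Trace = 16 - 4 = 12
Determinant = 16*-4 - (1)^2 = -65
Discriminant = (12)^2 - 4*-65 = 404.0
Eigenvalues: lambda_1 = -4.0499, lambda_2 = 16.0499
The function is not concave.

0


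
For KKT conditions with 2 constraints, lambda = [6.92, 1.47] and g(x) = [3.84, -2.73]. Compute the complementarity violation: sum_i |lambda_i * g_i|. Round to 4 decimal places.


KKT complementary slackness check:
lambda_1 * g_1 = 6.92 * 3.84 = 26.5728
lambda_2 * g_2 = 1.47 * -2.73 = -4.0131
Total violation = 26.5728 + 4.0131 = 30.5859


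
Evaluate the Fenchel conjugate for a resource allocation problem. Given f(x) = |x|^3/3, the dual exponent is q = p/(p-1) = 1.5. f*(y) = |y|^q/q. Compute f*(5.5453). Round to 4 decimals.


The conjugate exponent q satisfies 1/p + 1/q = 1.
p = 3, so q = 3/(3 - 1) = 1.5
|y|^q = 5.5453^1.5 = 13.0583
f*(5.5453) = 13.0583 / 1.5 = 8.7056


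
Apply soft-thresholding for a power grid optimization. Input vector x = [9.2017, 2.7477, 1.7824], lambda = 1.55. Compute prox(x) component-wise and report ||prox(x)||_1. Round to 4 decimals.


Soft-thresholding with lambda = 1.55:
prox(9.2017) = sign(9.2017)*max(|9.2017| - 1.55, 0) = 7.6517
prox(2.7477) = sign(2.7477)*max(|2.7477| - 1.55, 0) = 1.1977
prox(1.7824) = sign(1.7824)*max(|1.7824| - 1.55, 0) = 0.2324
prox(x) = [7.6517, 1.1977, 0.2324]
||prox(x)||_1 = 7.6517 + 1.1977 + 0.2324 = 9.0818


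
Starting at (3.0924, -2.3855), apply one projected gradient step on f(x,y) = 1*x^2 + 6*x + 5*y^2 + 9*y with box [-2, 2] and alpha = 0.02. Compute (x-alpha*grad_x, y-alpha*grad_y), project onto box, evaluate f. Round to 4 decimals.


Step 1: Compute gradient at (3.0924, -2.3855).
grad_x = 2*1*3.0924 + 6 = 12.1848
grad_y = 2*5*-2.3855 + 9 = -14.855
Step 2: Gradient step.
x_raw = 3.0924 - 0.02*12.1848 = 2.8487
y_raw = -2.3855 - 0.02*-14.855 = -2.0884
Step 3: Project onto [-2, 2].
x_proj = clip(2.8487) = 2.0
y_proj = clip(-2.0884) = -2.0
Step 4: Evaluate f.
f(2.0, -2.0) = 18.0


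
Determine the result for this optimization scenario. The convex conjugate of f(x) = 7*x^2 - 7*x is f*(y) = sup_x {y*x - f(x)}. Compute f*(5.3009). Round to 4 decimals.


f*(y) = sup_x {y*x - a*x^2 - b*x} = sup_x {(y-b)*x - a*x^2}
FOC: (y - b) - 2a*x = 0 => x* = (y - b)/(2a)
x* = (5.3009 + 7)/(2*7) = 0.8786
f*(5.3009) = (y-b)^2/(4a) = (5.3009 + 7)^2/(4*7)
= 151.3121/28 = 5.404


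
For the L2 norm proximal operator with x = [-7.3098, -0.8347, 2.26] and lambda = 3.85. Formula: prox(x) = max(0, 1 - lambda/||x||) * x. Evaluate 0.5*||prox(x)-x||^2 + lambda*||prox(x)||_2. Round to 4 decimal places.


Step 1: Compute ||x||.
||x|| = 7.6966
Step 2: Compute scaling factor.
scale = max(0, 1 - 3.85/7.6966) = 0.4998
Step 3: prox(x) = [-3.6533, -0.4172, 1.1295]
||prox(x)|| = 3.8466
Step 4: Proximal objective.
0.5*||prox-x||^2 = 7.4113
lambda*||prox|| = 14.8094
Total = 22.2206


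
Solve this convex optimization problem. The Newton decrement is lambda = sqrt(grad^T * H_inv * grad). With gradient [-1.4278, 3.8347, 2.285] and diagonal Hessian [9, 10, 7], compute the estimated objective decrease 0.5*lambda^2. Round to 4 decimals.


Step 1: H is diagonal, so H^(-1) * g = [-0.1586, 0.3835, 0.3264].
Step 2: g^T H^(-1) g = sum_i g_i^2 / H_ii
  = (-1.4278)^2/9 + (3.8347)^2/10 + (2.285)^2/7
  = 0.2265 + 1.4705 + 0.7459 = 2.4429
Step 3: Objective decrease = 0.5 * g^T H^(-1) g = 1.2214


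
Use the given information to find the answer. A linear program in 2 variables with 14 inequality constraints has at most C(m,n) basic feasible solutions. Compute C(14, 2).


Each vertex corresponds to some choice of n active constraints out of m, so the number of vertices is at most C(m, n) = m! / (n!(m-n)!).
m = 14, n = 2
Numerator: 14 * 13
Denominator: 2! = 2
C(14, 2) = 91


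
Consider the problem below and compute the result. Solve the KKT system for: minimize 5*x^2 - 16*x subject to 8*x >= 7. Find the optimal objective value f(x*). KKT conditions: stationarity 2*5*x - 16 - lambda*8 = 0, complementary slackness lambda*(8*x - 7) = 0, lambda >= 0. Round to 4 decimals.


Step 1: Try lambda = 0 (constraint inactive).
Stationarity: 2*5*x - 16 = 0
x* = 16/(2*5) = 1.6
Check constraint: 8*1.6 = 12.8 >= 7 -- satisfied.
Step 2: Compute optimal value.
f(x*) = 5*1.6^2 - 16*1.6 = -12.8


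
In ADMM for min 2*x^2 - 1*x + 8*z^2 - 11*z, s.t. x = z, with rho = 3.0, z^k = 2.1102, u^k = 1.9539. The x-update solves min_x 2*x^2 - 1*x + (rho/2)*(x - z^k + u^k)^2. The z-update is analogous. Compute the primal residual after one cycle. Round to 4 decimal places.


ADMM iteration with rho = 3.0, z^k = 2.1102, u^k = 1.9539
Step 1: x-update.
Minimize 2*x^2 - 1*x + (3.0/2)*(x - 2.1102 + 1.9539)^2
FOC: (2*2 + 3.0)*x = 1 + 3.0*(2.1102 - 1.9539)
x^{k+1} = 0.2098
Step 2: z-update.
Minimize 8*z^2 - 11*z + (3.0/2)*(0.2098 - z + 1.9539)^2
FOC: (2*8 + 3.0)*z = 11 + 3.0*(0.2098 + 1.9539)
z^{k+1} = 0.9206
Step 3: u-update.
u^{k+1} = 1.9539 + 0.2098 - 0.9206 = 1.2432
Step 4: Primal residual = |0.2098 - 0.9206| = 0.7107


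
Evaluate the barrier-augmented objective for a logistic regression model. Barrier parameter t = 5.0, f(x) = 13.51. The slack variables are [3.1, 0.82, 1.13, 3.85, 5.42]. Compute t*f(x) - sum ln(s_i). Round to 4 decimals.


Step 1: Compute log-barrier.
ln values: [1.1314, -0.1985, 0.1222, 1.3481, 1.6901]
phi = -(1.1314 - 0.1985 + 0.1222 + 1.3481 + 1.6901) = -4.0933
Step 2: Compute augmented objective.
t*f(x) = 5.0*13.51 = 67.55
Total = 67.55 - 4.0933 = 63.4567


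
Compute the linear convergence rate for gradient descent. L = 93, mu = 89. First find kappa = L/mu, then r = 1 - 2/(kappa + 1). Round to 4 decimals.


Step 1: Compute the condition number.
kappa = L/mu = 93/89 = 1.0449
Step 2: Compute the convergence rate.
r = 1 - 2/(kappa + 1) = 1 - 2*mu/(L + mu) = (L - mu)/(L + mu) = 4/182 = 0.022


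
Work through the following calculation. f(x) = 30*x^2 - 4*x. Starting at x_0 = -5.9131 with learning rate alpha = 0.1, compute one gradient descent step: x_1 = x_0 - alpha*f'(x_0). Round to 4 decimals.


We compute the gradient at x_0 and apply the update.
f'(x) = 60*x - 4
f'(-5.9131) = 60*-5.9131 - 4 = -358.786
x_1 = -5.9131 - 0.1*-358.786 = 29.9655


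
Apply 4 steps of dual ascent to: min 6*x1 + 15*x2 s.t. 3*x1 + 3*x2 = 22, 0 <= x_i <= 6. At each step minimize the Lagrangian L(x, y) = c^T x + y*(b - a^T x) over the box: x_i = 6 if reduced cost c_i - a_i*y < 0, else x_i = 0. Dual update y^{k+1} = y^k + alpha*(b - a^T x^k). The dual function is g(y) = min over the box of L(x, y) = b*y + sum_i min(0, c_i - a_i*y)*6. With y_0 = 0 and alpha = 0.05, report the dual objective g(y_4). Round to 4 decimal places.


Dual ascent for LP: min 6*x1 + 15*x2, 3*x1 + 3*x2 = 22, 0 <= x_i <= 6
Step 1: y^k = 0.0, reduced costs: (6.0, 15.0)
  x^k = (0.0, 0.0), subgradient = b - a^T x = 22.0
  y^{k+1} = 0.0 + 0.05*22.0 = 1.1
Step 2: y^k = 1.1, reduced costs: (2.7, 11.7)
  x^k = (0.0, 0.0), subgradient = b - a^T x = 22.0
  y^{k+1} = 1.1 + 0.05*22.0 = 2.2
Step 3: y^k = 2.2, reduced costs: (-0.6, 8.4)
  x^k = (6.0, 0.0), subgradient = b - a^T x = 4.0
  y^{k+1} = 2.2 + 0.05*4.0 = 2.4
Step 4: y^k = 2.4, reduced costs: (-1.2, 7.8)
  x^k = (6.0, 0.0), subgradient = b - a^T x = 4.0
  y^{k+1} = 2.4 + 0.05*4.0 = 2.6
Dual objective at y_4 = 2.6: reduced costs (-1.8, 7.2), box minimizer x = (6.0, 0.0)
g(y_4) = b*y + (c1 - a1*y)*x1 + (c2 - a2*y)*x2 = 22*2.6 + (-1.8)*6.0 + 7.2*0.0 = 57.2 - 10.8 + 0.0 = 46.4


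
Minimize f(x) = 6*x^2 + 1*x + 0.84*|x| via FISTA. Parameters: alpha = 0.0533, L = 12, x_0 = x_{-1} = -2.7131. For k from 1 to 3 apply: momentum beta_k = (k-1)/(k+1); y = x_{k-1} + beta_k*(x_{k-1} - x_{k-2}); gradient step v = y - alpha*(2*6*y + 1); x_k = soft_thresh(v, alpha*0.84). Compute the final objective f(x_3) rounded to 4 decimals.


FISTA on f(x) = 6*x^2 + 1*x + 0.84*|x|
L = 12, alpha = 0.0533
Iteration 1: beta = 0.0, y = -2.7131 + 0.0*(-2.7131 + 2.7131) = -2.7131
  grad(y) = -31.5572, v = y - alpha*grad = -1.0311
  prox(v) = soft_thresh(-1.0311, 0.0448) = -0.9863
Iteration 2: beta = 0.3333, y = -0.9863 + 0.3333*(-0.9863 + 2.7131) = -0.4107
  grad(y) = -3.9289, v = y - alpha*grad = -0.2013
  prox(v) = soft_thresh(-0.2013, 0.0448) = -0.1566
Iteration 3: beta = 0.5, y = -0.1566 + 0.5*(-0.1566 + 0.9863) = 0.2583
  grad(y) = 4.0999, v = y - alpha*grad = 0.0398
  prox(v) = soft_thresh(0.0398, 0.0448) = 0.0
f(x_3) = 6*0.0^2 + 1*0.0 + 0.84*|0.0| = 0.0


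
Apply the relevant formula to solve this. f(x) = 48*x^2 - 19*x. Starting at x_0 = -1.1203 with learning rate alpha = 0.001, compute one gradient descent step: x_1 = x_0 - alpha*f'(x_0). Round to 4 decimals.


We compute the gradient at x_0 and apply the update.
f'(x) = 96*x - 19
f'(-1.1203) = 96*-1.1203 - 19 = -126.5488
x_1 = -1.1203 - 0.001*-126.5488 = -0.9938


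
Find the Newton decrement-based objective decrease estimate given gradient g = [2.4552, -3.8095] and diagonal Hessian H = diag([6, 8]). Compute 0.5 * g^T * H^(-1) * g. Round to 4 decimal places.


Step 1: H is diagonal, so H^(-1) * g = [0.4092, -0.4762].
Step 2: g^T H^(-1) g = sum_i g_i^2 / H_ii
  = (2.4552)^2/6 + (-3.8095)^2/8
  = 1.0047 + 1.814 = 2.8187
Step 3: Objective decrease = 0.5 * g^T H^(-1) g = 1.4094


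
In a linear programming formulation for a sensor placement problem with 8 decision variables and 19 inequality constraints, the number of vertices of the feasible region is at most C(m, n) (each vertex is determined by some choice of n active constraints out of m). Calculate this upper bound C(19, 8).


Each vertex corresponds to some choice of n active constraints out of m, so the number of vertices is at most C(m, n) = m! / (n!(m-n)!).
m = 19, n = 8
Numerator: 19 * 18 * 17 * 16 * 15 * 14 * 13 * 12
Denominator: 8! = 40320
C(19, 8) = 75582


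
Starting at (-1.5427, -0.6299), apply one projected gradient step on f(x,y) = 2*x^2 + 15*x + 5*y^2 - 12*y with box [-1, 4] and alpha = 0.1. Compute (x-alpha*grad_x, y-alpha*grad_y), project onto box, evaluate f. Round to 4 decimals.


Step 1: Compute gradient at (-1.5427, -0.6299).
grad_x = 2*2*-1.5427 + 15 = 8.8292
grad_y = 2*5*-0.6299 - 12 = -18.299
Step 2: Gradient step.
x_raw = -1.5427 - 0.1*8.8292 = -2.4256
y_raw = -0.6299 - 0.1*-18.299 = 1.2
Step 3: Project onto [-1, 4].
x_proj = clip(-2.4256) = -1.0
y_proj = clip(1.2) = 1.2
Step 4: Evaluate f.
f(-1.0, 1.2) = -20.2


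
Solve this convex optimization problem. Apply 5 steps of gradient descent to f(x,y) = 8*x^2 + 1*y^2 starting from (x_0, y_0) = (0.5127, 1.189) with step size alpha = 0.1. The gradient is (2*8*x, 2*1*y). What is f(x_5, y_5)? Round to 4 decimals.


Gradient descent on f(x,y) = 8*x^2 + 1*y^2.
Starting point: (0.5127, 1.189), alpha = 0.1
Step 1: grad_x = 2*8*0.5127 = 8.2032, grad_y = 2*1*1.189 = 2.378
  x_1 = 0.5127 - 0.1*8.2032 = -0.3076
  y_1 = 1.189 - 0.1*2.378 = 0.9512
Step 2: grad_x = 2*8*-0.3076 = -4.9219, grad_y = 2*1*0.9512 = 1.9024
  x_2 = -0.3076 - 0.1*-4.9219 = 0.1846
  y_2 = 0.9512 - 0.1*1.9024 = 0.761
Step 3: grad_x = 2*8*0.1846 = 2.9532, grad_y = 2*1*0.761 = 1.5219
  x_3 = 0.1846 - 0.1*2.9532 = -0.1107
  y_3 = 0.761 - 0.1*1.5219 = 0.6088
Step 4: grad_x = 2*8*-0.1107 = -1.7719, grad_y = 2*1*0.6088 = 1.2175
  x_4 = -0.1107 - 0.1*-1.7719 = 0.0664
  y_4 = 0.6088 - 0.1*1.2175 = 0.487
Step 5: grad_x = 2*8*0.0664 = 1.0631, grad_y = 2*1*0.487 = 0.974
  x_5 = 0.0664 - 0.1*1.0631 = -0.0399
  y_5 = 0.487 - 0.1*0.974 = 0.3896
f(-0.0399, 0.3896) = 8*(-0.0399)^2 + 1*0.3896^2 = 0.1645


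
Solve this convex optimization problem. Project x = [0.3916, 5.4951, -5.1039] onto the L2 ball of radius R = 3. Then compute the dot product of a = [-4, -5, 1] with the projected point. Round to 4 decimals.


Step 1: Compute ||x|| (intermediates to 6 decimals).
||x|| = sqrt(0.3916^2 + 5.4951^2 + (-5.1039)^2) = 7.509945
Step 2: Project.
Since ||x|| > R, scale = R/||x|| = 3/7.509945 = 0.39947, proj(x) = scale * x
proj(x) = [0.156432, 2.195128, -2.038855]
Step 3: Dot product.
a^T * proj(x) = -4*0.156432 - 5*2.195128 + 1*(-2.038855) = -13.6402


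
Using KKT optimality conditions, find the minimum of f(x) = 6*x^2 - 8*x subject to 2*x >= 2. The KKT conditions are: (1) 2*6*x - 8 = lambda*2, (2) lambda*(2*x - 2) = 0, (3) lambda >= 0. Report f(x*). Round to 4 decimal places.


Step 1: Try lambda = 0 (constraint inactive).
x_unc = 8/(2*6) = 0.6667
Check: 2*0.6667 = 1.3334 < 2 -- violated!
Step 2: Constraint must be active: 2*x = 2
x* = 2/2 = 1.0
lambda = (2*6*1.0 - 8)/2 = 2.0
Step 3: Compute optimal value.
f(x*) = 6*1.0^2 - 8*1.0 = -2.0


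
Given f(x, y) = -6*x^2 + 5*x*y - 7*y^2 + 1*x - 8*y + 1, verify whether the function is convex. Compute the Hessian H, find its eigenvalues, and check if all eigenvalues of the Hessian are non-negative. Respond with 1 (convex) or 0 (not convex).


The Hessian of f(x,y) = -6*x^2 + 5*x*y - 7*y^2 + 1*x - 8*y + 1 is:
H = [[-12, 5], [5, -14]]
Trace = -12 - 14 = -26
Determinant = -12*-14 - (5)^2 = 143
Discriminant = (-26)^2 - 4*143 = 104.0
Eigenvalues: lambda_1 = -18.099, lambda_2 = -7.901
The function is not convex.

0


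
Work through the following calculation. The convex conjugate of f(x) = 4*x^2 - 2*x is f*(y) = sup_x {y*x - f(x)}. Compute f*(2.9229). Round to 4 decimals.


f*(y) = sup_x {y*x - a*x^2 - b*x} = sup_x {(y-b)*x - a*x^2}
FOC: (y - b) - 2a*x = 0 => x* = (y - b)/(2a)
x* = (2.9229 + 2)/(2*4) = 0.6154
f*(2.9229) = (y-b)^2/(4a) = (2.9229 + 2)^2/(4*4)
= 24.2349/16 = 1.5147


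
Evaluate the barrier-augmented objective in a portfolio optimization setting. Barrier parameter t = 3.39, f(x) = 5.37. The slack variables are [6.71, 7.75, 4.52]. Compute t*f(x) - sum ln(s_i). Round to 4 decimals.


Step 1: Compute log-barrier.
ln values: [1.9036, 2.0477, 1.5085]
phi = -(1.9036 + 2.0477 + 1.5085) = -5.4598
Step 2: Compute augmented objective.
t*f(x) = 3.39*5.37 = 18.2043
Total = 18.2043 - 5.4598 = 12.7445


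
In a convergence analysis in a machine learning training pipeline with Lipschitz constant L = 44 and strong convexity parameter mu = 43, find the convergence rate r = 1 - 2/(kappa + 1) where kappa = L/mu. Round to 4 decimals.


Step 1: Compute the condition number.
kappa = L/mu = 44/43 = 1.0233
Step 2: Compute the convergence rate.
r = 1 - 2/(kappa + 1) = 1 - 2*mu/(L + mu) = (L - mu)/(L + mu) = 1/87 = 0.0115


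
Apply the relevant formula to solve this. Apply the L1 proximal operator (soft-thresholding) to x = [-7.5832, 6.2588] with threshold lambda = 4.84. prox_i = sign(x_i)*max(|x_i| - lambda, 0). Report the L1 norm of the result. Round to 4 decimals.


Soft-thresholding with lambda = 4.84:
prox(-7.5832) = sign(-7.5832)*max(|-7.5832| - 4.84, 0) = -2.7432
prox(6.2588) = sign(6.2588)*max(|6.2588| - 4.84, 0) = 1.4188
prox(x) = [-2.7432, 1.4188]
||prox(x)||_1 = 2.7432 + 1.4188 = 4.162


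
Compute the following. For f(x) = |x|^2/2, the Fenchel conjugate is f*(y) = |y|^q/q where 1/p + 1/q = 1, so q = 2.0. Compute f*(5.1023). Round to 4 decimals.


The conjugate exponent q satisfies 1/p + 1/q = 1.
p = 2, so q = 2/(2 - 1) = 2.0
|y|^q = 5.1023^2.0 = 26.0335
f*(5.1023) = 26.0335 / 2.0 = 13.0167


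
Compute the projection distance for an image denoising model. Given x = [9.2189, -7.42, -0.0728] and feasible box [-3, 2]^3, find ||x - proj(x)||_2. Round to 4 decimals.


Project each component onto [-3, 2].
clip(9.2189) = 2.0, clip(-7.42) = -3.0, clip(-0.0728) = -0.0728
Projection = [2.0, -3.0, -0.0728]
Squared diffs: [52.1125, 19.5364, 0.0]
Distance = sqrt(71.6489) = 8.4646


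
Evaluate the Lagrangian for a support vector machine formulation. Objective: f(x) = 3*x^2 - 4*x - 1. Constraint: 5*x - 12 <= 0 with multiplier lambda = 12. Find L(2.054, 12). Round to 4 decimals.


Step 1: Evaluate f(x).
f(2.054) = 3*2.054^2 - 4*2.054 - 1 = 3.4407
Step 2: Evaluate g(x).
g(2.054) = 5*2.054 - 12 = -1.73
Step 3: Compute Lagrangian.
L = 3.4407 + 12*-1.73 = -17.3193


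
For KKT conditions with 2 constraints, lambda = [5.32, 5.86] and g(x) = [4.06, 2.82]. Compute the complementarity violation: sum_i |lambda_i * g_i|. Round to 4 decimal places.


KKT complementary slackness check:
lambda_1 * g_1 = 5.32 * 4.06 = 21.5992
lambda_2 * g_2 = 5.86 * 2.82 = 16.5252
Total violation = 21.5992 + 16.5252 = 38.1244


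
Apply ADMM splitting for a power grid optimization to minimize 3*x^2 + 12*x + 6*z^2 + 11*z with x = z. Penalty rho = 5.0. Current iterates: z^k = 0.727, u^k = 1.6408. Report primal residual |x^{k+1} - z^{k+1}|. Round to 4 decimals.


ADMM iteration with rho = 5.0, z^k = 0.727, u^k = 1.6408
Step 1: x-update.
Minimize 3*x^2 + 12*x + (5.0/2)*(x - 0.727 + 1.6408)^2
FOC: (2*3 + 5.0)*x = -12 + 5.0*(0.727 - 1.6408)
x^{k+1} = -1.5063
Step 2: z-update.
Minimize 6*z^2 + 11*z + (5.0/2)*(-1.5063 - z + 1.6408)^2
FOC: (2*6 + 5.0)*z = -11 + 5.0*(-1.5063 + 1.6408)
z^{k+1} = -0.6075
Step 3: u-update.
u^{k+1} = 1.6408 - 1.5063 + 0.6075 = 0.742
Step 4: Primal residual = |-1.5063 + 0.6075| = 0.8988


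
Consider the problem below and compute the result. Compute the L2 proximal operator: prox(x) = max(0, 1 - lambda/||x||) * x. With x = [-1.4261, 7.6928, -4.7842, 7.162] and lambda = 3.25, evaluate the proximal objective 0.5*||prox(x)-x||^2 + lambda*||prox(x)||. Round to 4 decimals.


Step 1: Compute ||x||.
||x|| = 11.636
Step 2: Compute scaling factor.
scale = max(0, 1 - 3.25/11.636) = 0.7207
Step 3: prox(x) = [-1.0278, 5.5442, -3.4479, 5.1616]
||prox(x)|| = 8.386
Step 4: Proximal objective.
0.5*||prox-x||^2 = 5.2813
lambda*||prox|| = 27.2545
Total = 32.5356


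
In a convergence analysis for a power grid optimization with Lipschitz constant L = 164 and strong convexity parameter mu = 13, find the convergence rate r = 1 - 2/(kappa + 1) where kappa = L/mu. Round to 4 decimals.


Step 1: Compute the condition number.
kappa = L/mu = 164/13 = 12.6154
Step 2: Compute the convergence rate.
r = 1 - 2/(kappa + 1) = 1 - 2*mu/(L + mu) = (L - mu)/(L + mu) = 151/177 = 0.8531


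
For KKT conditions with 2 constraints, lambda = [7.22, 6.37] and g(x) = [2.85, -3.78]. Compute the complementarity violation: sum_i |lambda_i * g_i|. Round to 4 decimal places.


KKT complementary slackness check:
lambda_1 * g_1 = 7.22 * 2.85 = 20.577
lambda_2 * g_2 = 6.37 * -3.78 = -24.0786
Total violation = 20.577 + 24.0786 = 44.6556


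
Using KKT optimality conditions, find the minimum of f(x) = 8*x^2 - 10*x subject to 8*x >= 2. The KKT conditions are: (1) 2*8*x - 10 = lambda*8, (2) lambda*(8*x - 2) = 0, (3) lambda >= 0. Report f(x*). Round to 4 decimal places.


Step 1: Try lambda = 0 (constraint inactive).
Stationarity: 2*8*x - 10 = 0
x* = 10/(2*8) = 0.625
Check constraint: 8*0.625 = 5.0 >= 2 -- satisfied.
Step 2: Compute optimal value.
f(x*) = 8*0.625^2 - 10*0.625 = -3.125
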